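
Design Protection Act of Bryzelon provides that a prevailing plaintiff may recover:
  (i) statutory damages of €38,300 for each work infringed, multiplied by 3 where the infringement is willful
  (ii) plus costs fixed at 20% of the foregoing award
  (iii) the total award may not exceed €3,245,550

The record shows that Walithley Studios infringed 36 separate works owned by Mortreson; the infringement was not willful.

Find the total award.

€1,654,560

Statutory damages: 36 × €38,300 = €1,378,800
Infringement not willful: no ×3 enhancement.
Costs: 20% of €1,378,800 = €275,760
Award plus costs: €1,378,800 + €275,760 = €1,654,560
Cap at €3,245,550: €1,654,560 is within the cap, no reduction.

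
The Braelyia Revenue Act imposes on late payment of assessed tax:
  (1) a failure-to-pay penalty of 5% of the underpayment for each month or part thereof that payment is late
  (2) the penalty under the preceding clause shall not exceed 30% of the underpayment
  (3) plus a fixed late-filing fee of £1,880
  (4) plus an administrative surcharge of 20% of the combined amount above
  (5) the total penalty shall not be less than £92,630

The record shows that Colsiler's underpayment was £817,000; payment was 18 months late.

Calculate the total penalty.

Accrued rate: 5% × 18 = 90%, capped at 30% → 30%
Failure-to-pay penalty: 30% of £817,000 = £245,100
Penalty before surcharge: £245,100 + £1,880 = £246,980
Administrative surcharge: 20% of £246,980 = £49,396
Total penalty: £246,980 + £49,396 = £296,376
Minimum £92,630: £296,376 meets the minimum, no increase.

£296,376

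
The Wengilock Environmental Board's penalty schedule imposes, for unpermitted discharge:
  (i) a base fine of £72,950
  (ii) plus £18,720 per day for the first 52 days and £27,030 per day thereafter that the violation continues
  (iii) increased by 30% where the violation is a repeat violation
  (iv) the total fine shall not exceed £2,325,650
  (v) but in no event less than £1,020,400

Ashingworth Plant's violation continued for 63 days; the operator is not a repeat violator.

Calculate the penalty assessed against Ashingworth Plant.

First 52 days: 52 × £18,720 = £973,440
Remaining days: (63 − 52) × £27,030 = £297,330
Per-day component: £973,440 + £297,330 = £1,270,770
Base plus per-day: £72,950 + £1,270,770 = £1,343,720
The operator is not a repeat violator: no 30% increase.
Cap at £2,325,650: £1,343,720 is within the cap, no reduction.
Minimum £1,020,400: £1,343,720 meets the minimum, no increase.

£1,343,720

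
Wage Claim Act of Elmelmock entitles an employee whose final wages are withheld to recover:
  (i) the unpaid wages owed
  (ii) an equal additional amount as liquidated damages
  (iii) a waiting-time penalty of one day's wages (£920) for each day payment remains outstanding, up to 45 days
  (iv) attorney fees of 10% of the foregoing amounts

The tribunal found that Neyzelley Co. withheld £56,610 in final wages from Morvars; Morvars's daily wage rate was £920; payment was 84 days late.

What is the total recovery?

Liquidated damages (equal amount): £56,610
Penalty days: min(84, 45) = 45
Waiting-time penalty: 45 × £920 = £41,400
Subtotal: £56,610 + £56,610 + £41,400 = £154,620
Attorney fees: 10% of £154,620 = £15,462
Total award: £154,620 + £15,462 = £170,082

Total award: £170,082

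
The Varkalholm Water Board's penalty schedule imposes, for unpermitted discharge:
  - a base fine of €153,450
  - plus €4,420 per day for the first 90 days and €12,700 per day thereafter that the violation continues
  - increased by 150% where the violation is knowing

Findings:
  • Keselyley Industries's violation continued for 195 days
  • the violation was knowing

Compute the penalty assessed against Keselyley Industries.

€4,711,875

First 90 days: 90 × €4,420 = €397,800
Remaining days: (195 − 90) × €12,700 = €1,333,500
Per-day component: €397,800 + €1,333,500 = €1,731,300
Base plus per-day: €153,450 + €1,731,300 = €1,884,750
Enhancement: 150% of €1,884,750 = €2,827,125
Enhanced fine: €1,884,750 + €2,827,125 = €4,711,875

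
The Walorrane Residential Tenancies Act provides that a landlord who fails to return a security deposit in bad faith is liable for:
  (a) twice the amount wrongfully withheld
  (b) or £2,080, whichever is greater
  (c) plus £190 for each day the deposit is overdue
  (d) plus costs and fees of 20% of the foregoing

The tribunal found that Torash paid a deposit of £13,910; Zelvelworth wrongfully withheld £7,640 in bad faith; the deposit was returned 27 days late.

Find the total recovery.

£24,492

Doubled: 2 × £7,640 = £15,280
Minimum £2,080: £15,280 meets the minimum, no increase.
Late-return penalty: 27 × £190 = £5,130
Damages plus late penalty: £15,280 + £5,130 = £20,410
Costs and fees: 20% of £20,410 = £4,082
Total recovery: £20,410 + £4,082 = £24,492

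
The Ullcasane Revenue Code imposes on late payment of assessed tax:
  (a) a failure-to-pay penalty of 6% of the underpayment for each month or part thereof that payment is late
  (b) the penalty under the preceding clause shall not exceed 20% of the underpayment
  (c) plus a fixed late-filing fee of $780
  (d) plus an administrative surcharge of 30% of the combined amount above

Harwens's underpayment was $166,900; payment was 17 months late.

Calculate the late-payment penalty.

Accrued rate: 6% × 17 = 102%, capped at 20% → 20%
Failure-to-pay penalty: 20% of $166,900 = $33,380
Penalty before surcharge: $33,380 + $780 = $34,160
Administrative surcharge: 30% of $34,160 = $10,248
Total penalty: $34,160 + $10,248 = $44,408

Penalty: $44,408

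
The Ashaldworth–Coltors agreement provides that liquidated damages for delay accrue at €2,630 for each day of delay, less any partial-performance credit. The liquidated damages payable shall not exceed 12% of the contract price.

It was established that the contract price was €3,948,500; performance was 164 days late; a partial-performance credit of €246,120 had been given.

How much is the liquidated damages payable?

Per-day damages: 164 × €2,630 = €431,320
Less partial-performance credit: €431,320 − €246,120 = €185,200
Cap: 12% of €3,948,500 = €473,820
Cap at €473,820: €185,200 is within the cap, no reduction.

€185,200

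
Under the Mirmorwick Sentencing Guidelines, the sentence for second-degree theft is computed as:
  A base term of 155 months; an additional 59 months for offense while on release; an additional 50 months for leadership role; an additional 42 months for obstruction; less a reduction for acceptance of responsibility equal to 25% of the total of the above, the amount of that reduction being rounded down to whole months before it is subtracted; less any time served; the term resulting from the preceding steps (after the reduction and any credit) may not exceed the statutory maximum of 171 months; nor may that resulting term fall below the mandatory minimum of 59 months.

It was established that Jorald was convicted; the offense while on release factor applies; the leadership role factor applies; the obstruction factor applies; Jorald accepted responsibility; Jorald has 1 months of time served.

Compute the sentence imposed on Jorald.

171 months

Offense while on release enhancement: +59 months
Leadership role enhancement: +50 months
Obstruction enhancement: +42 months
Adjusted term: 155 months + 59 months + 50 months + 42 months = 306 months
Acceptance of responsibility reduction: 25% of 306 months = 76 months (rounded down)
After reduction: 306 − 76 = 230 months
Less time served: 230 months − 1 months = 229 months
Cap at 171 months: 229 months exceeds the cap → 171 months
Minimum 59 months: 171 months meets the minimum, no increase.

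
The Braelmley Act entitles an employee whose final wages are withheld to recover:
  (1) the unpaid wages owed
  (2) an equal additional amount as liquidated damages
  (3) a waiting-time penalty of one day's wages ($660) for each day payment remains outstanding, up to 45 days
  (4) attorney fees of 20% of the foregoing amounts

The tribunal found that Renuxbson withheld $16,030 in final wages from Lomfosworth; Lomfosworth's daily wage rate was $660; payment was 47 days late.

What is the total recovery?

$74,112

Liquidated damages (equal amount): $16,030
Penalty days: min(47, 45) = 45
Waiting-time penalty: 45 × $660 = $29,700
Subtotal: $16,030 + $16,030 + $29,700 = $61,760
Attorney fees: 20% of $61,760 = $12,352
Total award: $61,760 + $12,352 = $74,112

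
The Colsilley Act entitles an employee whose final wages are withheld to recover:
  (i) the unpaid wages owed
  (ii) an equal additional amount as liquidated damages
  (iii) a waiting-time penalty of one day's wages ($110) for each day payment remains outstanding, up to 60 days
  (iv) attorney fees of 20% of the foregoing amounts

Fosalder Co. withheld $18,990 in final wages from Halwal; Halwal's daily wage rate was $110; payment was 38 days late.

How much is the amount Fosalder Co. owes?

Liquidated damages (equal amount): $18,990
Penalty days: min(38, 60) = 38
Waiting-time penalty: 38 × $110 = $4,180
Subtotal: $18,990 + $18,990 + $4,180 = $42,160
Attorney fees: 20% of $42,160 = $8,432
Total award: $42,160 + $8,432 = $50,592

Total award: $50,592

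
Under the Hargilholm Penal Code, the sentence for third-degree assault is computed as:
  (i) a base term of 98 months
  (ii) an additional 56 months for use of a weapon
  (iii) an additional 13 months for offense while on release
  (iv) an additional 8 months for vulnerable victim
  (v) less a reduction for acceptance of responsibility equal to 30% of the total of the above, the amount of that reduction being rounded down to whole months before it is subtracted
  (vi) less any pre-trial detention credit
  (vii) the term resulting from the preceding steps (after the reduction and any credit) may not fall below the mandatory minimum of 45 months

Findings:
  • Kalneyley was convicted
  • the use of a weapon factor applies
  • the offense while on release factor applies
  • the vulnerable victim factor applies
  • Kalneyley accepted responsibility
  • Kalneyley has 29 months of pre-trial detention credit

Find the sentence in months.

Use of a weapon enhancement: +56 months
Offense while on release enhancement: +13 months
Vulnerable victim enhancement: +8 months
Adjusted term: 98 months + 56 months + 13 months + 8 months = 175 months
Acceptance of responsibility reduction: 30% of 175 months = 52 months (rounded down)
After reduction: 175 − 52 = 123 months
Less pre-trial detention credit: 123 months − 29 months = 94 months
Minimum 45 months: 94 months meets the minimum, no increase.

94 months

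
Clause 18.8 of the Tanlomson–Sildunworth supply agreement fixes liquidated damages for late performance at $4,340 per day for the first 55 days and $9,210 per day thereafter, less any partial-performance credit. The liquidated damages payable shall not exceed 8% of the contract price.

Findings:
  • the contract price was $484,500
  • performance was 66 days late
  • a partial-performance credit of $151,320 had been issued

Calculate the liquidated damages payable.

First 55 days: 55 × $4,340 = $238,700
Remaining days: (66 − 55) × $9,210 = $101,310
Accrued per-day damages: $238,700 + $101,310 = $340,010
Less partial-performance credit: $340,010 − $151,320 = $188,690
Cap: 8% of $484,500 = $38,760
Cap at $38,760: $188,690 exceeds the cap → $38,760

$38,760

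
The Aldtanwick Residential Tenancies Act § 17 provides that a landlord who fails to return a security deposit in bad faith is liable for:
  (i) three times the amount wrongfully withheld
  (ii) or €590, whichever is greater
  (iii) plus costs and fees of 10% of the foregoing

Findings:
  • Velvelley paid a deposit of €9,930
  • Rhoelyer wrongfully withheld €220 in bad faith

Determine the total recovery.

€726

Trebled: 3 × €220 = €660
Minimum €590: €660 meets the minimum, no increase.
Costs and fees: 10% of €660 = €66
Total recovery: €660 + €66 = €726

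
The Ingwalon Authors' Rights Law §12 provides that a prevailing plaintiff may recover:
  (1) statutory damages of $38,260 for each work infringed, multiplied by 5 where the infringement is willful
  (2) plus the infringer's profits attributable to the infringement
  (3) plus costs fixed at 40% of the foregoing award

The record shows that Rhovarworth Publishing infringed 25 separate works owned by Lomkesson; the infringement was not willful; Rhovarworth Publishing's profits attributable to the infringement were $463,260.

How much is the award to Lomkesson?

Award: $1,987,664

Statutory damages: 25 × $38,260 = $956,500
Infringement not willful: no ×5 enhancement.
Combined award: $956,500 + $463,260 = $1,419,760
Costs: 40% of $1,419,760 = $567,904
Award plus costs: $1,419,760 + $567,904 = $1,987,664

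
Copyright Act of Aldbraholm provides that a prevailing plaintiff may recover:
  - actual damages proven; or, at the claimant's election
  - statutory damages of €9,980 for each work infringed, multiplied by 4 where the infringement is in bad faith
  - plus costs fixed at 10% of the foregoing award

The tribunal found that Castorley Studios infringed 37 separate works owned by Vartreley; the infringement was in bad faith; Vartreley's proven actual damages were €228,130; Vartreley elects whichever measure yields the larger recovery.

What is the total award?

Statutory damages: 37 × €9,980 = €369,260
Multiplied by 4: 4 × €369,260 = €1,477,040
Greater of actual damages (€228,130) or enhanced statutory damages (€1,477,040): €1,477,040
Costs: 10% of €1,477,040 = €147,704
Award plus costs: €1,477,040 + €147,704 = €1,624,744

€1,624,744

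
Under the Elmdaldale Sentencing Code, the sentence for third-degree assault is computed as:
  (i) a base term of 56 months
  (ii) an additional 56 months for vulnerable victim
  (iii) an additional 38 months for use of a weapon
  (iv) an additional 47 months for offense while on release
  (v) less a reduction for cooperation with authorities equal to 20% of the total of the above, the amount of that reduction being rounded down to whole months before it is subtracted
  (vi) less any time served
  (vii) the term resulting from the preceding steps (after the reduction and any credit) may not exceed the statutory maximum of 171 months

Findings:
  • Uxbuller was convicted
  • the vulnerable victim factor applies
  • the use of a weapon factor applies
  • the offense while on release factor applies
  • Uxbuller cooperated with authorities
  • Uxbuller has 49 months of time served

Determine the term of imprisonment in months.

Vulnerable victim enhancement: +56 months
Use of a weapon enhancement: +38 months
Offense while on release enhancement: +47 months
Adjusted term: 56 months + 56 months + 38 months + 47 months = 197 months
Cooperation with authorities reduction: 20% of 197 months = 39 months (rounded down)
After reduction: 197 − 39 = 158 months
Less time served: 158 months − 49 months = 109 months
Cap at 171 months: 109 months is within the cap, no reduction.

109 months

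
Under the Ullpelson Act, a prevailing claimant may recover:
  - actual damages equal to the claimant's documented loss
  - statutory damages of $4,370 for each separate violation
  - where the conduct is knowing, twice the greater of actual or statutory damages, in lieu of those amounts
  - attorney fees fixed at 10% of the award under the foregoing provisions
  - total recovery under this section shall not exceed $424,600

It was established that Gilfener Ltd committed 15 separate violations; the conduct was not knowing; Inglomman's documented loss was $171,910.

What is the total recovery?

Statutory damages: 15 × $4,370 = $65,550
Conduct not knowing: the in-lieu enhancement does not apply.
Actual plus statutory damages: $171,910 + $65,550 = $237,460
Attorney fees: 10% of $237,460 = $23,746
Total before cap: $237,460 + $23,746 = $261,206
Cap at $424,600: $261,206 is within the cap, no reduction.

$261,206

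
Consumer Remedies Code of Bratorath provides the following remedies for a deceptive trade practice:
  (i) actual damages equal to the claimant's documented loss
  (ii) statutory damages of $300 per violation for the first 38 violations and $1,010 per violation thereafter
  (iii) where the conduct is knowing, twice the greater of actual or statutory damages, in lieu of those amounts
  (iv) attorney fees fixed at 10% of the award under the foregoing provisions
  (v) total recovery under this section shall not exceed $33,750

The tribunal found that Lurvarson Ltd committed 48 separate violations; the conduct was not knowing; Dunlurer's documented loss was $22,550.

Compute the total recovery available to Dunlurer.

$33,750

First 38 violations: 38 × $300 = $11,400
Remaining violations: (48 − 38) × $1,010 = $10,100
Statutory damages: $11,400 + $10,100 = $21,500
Conduct not knowing: the in-lieu enhancement does not apply.
Actual plus statutory damages: $22,550 + $21,500 = $44,050
Attorney fees: 10% of $44,050 = $4,405
Total before cap: $44,050 + $4,405 = $48,455
Cap at $33,750: $48,455 exceeds the cap → $33,750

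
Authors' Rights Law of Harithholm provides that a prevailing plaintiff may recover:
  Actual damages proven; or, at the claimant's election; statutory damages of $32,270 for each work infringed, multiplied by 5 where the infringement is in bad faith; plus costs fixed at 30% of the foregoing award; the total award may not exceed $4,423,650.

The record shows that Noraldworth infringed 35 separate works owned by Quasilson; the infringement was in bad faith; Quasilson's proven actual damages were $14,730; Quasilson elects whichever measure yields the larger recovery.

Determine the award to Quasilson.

Statutory damages: 35 × $32,270 = $1,129,450
Multiplied by 5: 5 × $1,129,450 = $5,647,250
Greater of actual damages ($14,730) or enhanced statutory damages ($5,647,250): $5,647,250
Costs: 30% of $5,647,250 = $1,694,175
Award plus costs: $5,647,250 + $1,694,175 = $7,341,425
Cap at $4,423,650: $7,341,425 exceeds the cap → $4,423,650

Award: $4,423,650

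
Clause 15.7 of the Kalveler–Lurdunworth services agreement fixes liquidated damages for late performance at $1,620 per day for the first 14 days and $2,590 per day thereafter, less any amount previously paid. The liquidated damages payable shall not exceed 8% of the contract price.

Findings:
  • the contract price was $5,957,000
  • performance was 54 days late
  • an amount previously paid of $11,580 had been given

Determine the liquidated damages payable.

$114,700

First 14 days: 14 × $1,620 = $22,680
Remaining days: (54 − 14) × $2,590 = $103,600
Accrued per-day damages: $22,680 + $103,600 = $126,280
Less amount previously paid: $126,280 − $11,580 = $114,700
Cap: 8% of $5,957,000 = $476,560
Cap at $476,560: $114,700 is within the cap, no reduction.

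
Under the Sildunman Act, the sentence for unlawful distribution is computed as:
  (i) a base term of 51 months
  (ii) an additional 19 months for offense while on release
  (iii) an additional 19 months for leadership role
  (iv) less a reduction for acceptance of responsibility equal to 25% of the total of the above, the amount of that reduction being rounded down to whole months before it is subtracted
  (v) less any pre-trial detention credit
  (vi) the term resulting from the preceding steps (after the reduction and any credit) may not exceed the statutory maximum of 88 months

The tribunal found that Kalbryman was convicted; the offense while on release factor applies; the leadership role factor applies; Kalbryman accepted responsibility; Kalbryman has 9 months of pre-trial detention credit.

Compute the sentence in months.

Offense while on release enhancement: +19 months
Leadership role enhancement: +19 months
Adjusted term: 51 months + 19 months + 19 months = 89 months
Acceptance of responsibility reduction: 25% of 89 months = 22 months (rounded down)
After reduction: 89 − 22 = 67 months
Less pre-trial detention credit: 67 months − 9 months = 58 months
Cap at 88 months: 58 months is within the cap, no reduction.

Sentence: 58 months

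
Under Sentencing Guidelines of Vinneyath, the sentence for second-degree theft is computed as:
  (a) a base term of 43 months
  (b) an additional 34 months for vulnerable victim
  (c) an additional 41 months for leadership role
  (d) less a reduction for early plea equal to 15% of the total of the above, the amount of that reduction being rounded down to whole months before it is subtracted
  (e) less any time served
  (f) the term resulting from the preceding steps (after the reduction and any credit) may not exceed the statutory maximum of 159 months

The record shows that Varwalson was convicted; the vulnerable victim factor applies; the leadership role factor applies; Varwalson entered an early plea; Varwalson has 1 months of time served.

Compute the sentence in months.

Vulnerable victim enhancement: +34 months
Leadership role enhancement: +41 months
Adjusted term: 43 months + 34 months + 41 months = 118 months
Early plea reduction: 15% of 118 months = 17 months (rounded down)
After reduction: 118 − 17 = 101 months
Less time served: 101 months − 1 months = 100 months
Cap at 159 months: 100 months is within the cap, no reduction.

100 months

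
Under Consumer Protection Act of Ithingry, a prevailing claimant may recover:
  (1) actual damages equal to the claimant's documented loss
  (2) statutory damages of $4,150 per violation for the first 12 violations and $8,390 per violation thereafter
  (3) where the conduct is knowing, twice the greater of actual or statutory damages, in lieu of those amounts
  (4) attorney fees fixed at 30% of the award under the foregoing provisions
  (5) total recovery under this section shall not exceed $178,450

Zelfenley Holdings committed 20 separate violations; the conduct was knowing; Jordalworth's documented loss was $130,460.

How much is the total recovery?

$178,450

First 12 violations: 12 × $4,150 = $49,800
Remaining violations: (20 − 12) × $8,390 = $67,120
Statutory damages: $49,800 + $67,120 = $116,920
Greater of actual damages ($130,460) or statutory damages ($116,920): $130,460
Doubled: 2 × $130,460 = $260,920
Attorney fees: 30% of $260,920 = $78,276
Total before cap: $260,920 + $78,276 = $339,196
Cap at $178,450: $339,196 exceeds the cap → $178,450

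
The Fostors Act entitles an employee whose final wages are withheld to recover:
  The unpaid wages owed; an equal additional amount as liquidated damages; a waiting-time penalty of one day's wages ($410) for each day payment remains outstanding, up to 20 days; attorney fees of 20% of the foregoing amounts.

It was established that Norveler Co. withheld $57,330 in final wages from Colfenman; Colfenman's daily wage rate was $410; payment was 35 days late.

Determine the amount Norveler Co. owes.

Liquidated damages (equal amount): $57,330
Penalty days: min(35, 20) = 20
Waiting-time penalty: 20 × $410 = $8,200
Subtotal: $57,330 + $57,330 + $8,200 = $122,860
Attorney fees: 20% of $122,860 = $24,572
Total award: $122,860 + $24,572 = $147,432

Total award: $147,432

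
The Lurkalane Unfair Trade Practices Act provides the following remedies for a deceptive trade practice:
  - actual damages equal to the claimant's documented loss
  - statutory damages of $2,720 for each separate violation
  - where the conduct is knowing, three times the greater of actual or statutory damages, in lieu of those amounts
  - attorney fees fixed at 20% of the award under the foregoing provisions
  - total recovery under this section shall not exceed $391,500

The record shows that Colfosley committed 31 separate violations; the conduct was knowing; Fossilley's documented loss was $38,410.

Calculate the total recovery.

Statutory damages: 31 × $2,720 = $84,320
Greater of actual damages ($38,410) or statutory damages ($84,320): $84,320
Trebled: 3 × $84,320 = $252,960
Attorney fees: 20% of $252,960 = $50,592
Total before cap: $252,960 + $50,592 = $303,552
Cap at $391,500: $303,552 is within the cap, no reduction.

Total recovery: $303,552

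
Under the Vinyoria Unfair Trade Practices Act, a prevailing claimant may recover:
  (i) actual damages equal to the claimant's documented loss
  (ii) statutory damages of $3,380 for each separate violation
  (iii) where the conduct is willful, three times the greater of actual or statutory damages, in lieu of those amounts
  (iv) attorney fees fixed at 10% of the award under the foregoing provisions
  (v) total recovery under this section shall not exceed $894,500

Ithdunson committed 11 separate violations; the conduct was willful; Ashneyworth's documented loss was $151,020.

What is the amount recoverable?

$498,366

Statutory damages: 11 × $3,380 = $37,180
Greater of actual damages ($151,020) or statutory damages ($37,180): $151,020
Trebled: 3 × $151,020 = $453,060
Attorney fees: 10% of $453,060 = $45,306
Total before cap: $453,060 + $45,306 = $498,366
Cap at $894,500: $498,366 is within the cap, no reduction.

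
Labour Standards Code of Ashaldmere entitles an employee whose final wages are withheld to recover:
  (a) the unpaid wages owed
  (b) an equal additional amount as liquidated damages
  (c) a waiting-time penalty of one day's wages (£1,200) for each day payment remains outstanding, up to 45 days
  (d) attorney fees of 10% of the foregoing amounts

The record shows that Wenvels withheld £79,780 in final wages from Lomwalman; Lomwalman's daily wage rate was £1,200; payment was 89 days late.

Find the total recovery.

Liquidated damages (equal amount): £79,780
Penalty days: min(89, 45) = 45
Waiting-time penalty: 45 × £1,200 = £54,000
Subtotal: £79,780 + £79,780 + £54,000 = £213,560
Attorney fees: 10% of £213,560 = £21,356
Total award: £213,560 + £21,356 = £234,916

£234,916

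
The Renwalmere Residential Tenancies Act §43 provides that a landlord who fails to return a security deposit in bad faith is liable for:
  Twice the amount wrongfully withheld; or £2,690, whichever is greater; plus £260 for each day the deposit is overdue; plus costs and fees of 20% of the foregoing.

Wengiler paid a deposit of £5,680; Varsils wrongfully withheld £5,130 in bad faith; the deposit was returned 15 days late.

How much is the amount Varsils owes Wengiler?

£16,992

Doubled: 2 × £5,130 = £10,260
Minimum £2,690: £10,260 meets the minimum, no increase.
Late-return penalty: 15 × £260 = £3,900
Damages plus late penalty: £10,260 + £3,900 = £14,160
Costs and fees: 20% of £14,160 = £2,832
Total recovery: £14,160 + £2,832 = £16,992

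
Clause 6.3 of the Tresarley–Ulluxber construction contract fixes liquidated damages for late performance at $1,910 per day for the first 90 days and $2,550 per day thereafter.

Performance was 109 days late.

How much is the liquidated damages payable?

$220,350

First 90 days: 90 × $1,910 = $171,900
Remaining days: (109 − 90) × $2,550 = $48,450
Accrued per-day damages: $171,900 + $48,450 = $220,350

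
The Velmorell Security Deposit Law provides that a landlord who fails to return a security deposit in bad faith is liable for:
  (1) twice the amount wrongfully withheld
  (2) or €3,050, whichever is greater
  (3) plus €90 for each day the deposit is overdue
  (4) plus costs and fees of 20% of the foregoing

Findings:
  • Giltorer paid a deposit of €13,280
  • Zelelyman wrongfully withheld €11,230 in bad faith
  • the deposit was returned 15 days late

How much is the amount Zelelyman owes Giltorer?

Doubled: 2 × €11,230 = €22,460
Minimum €3,050: €22,460 meets the minimum, no increase.
Late-return penalty: 15 × €90 = €1,350
Damages plus late penalty: €22,460 + €1,350 = €23,810
Costs and fees: 20% of €23,810 = €4,762
Total recovery: €23,810 + €4,762 = €28,572

€28,572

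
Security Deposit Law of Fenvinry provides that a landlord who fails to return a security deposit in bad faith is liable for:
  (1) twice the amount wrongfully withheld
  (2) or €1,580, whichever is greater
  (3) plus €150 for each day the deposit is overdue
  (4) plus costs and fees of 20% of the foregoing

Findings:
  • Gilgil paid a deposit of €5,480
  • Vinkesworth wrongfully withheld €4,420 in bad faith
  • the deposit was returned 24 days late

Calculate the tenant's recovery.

Doubled: 2 × €4,420 = €8,840
Minimum €1,580: €8,840 meets the minimum, no increase.
Late-return penalty: 24 × €150 = €3,600
Damages plus late penalty: €8,840 + €3,600 = €12,440
Costs and fees: 20% of €12,440 = €2,488
Total recovery: €12,440 + €2,488 = €14,928

€14,928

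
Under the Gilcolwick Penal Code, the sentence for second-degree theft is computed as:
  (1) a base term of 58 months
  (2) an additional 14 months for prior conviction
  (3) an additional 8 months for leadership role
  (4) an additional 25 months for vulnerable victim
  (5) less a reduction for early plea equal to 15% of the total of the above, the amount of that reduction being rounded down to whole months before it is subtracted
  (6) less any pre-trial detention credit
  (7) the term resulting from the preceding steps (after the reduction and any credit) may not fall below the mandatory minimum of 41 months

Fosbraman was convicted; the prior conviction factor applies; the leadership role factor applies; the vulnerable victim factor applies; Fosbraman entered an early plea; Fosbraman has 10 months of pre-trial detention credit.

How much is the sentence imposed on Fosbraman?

Prior conviction enhancement: +14 months
Leadership role enhancement: +8 months
Vulnerable victim enhancement: +25 months
Adjusted term: 58 months + 14 months + 8 months + 25 months = 105 months
Early plea reduction: 15% of 105 months = 15 months (rounded down)
After reduction: 105 − 15 = 90 months
Less pre-trial detention credit: 90 months − 10 months = 80 months
Minimum 41 months: 80 months meets the minimum, no increase.

80 months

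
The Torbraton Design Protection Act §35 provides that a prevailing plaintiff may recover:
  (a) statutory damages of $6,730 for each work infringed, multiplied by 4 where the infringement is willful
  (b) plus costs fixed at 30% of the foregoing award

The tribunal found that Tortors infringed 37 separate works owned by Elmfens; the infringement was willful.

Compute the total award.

$1,294,852

Statutory damages: 37 × $6,730 = $249,010
Multiplied by 4: 4 × $249,010 = $996,040
Costs: 30% of $996,040 = $298,812
Award plus costs: $996,040 + $298,812 = $1,294,852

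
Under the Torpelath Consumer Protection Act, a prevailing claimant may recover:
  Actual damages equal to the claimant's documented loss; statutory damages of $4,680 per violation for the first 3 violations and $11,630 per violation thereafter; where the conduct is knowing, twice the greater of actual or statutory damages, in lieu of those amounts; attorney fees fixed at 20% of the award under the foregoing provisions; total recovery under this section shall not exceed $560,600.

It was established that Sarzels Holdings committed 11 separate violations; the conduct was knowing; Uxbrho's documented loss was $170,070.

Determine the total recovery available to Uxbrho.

First 3 violations: 3 × $4,680 = $14,040
Remaining violations: (11 − 3) × $11,630 = $93,040
Statutory damages: $14,040 + $93,040 = $107,080
Greater of actual damages ($170,070) or statutory damages ($107,080): $170,070
Doubled: 2 × $170,070 = $340,140
Attorney fees: 20% of $340,140 = $68,028
Total before cap: $340,140 + $68,028 = $408,168
Cap at $560,600: $408,168 is within the cap, no reduction.

$408,168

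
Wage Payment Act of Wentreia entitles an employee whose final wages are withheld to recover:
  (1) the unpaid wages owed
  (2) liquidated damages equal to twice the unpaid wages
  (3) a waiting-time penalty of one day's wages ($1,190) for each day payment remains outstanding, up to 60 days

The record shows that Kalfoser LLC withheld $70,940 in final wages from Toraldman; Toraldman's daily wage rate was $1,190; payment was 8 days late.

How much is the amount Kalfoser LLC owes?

$222,340

Doubled: 2 × $70,940 = $141,880
Penalty days: min(8, 60) = 8
Waiting-time penalty: 8 × $1,190 = $9,520
Total award: $70,940 + $141,880 + $9,520 = $222,340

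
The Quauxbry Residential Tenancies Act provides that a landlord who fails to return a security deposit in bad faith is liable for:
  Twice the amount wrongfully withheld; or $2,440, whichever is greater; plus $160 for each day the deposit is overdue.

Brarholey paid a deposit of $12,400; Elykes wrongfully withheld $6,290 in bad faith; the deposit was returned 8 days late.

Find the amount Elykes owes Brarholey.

$13,860

Doubled: 2 × $6,290 = $12,580
Minimum $2,440: $12,580 meets the minimum, no increase.
Late-return penalty: 8 × $160 = $1,280
Damages plus late penalty: $12,580 + $1,280 = $13,860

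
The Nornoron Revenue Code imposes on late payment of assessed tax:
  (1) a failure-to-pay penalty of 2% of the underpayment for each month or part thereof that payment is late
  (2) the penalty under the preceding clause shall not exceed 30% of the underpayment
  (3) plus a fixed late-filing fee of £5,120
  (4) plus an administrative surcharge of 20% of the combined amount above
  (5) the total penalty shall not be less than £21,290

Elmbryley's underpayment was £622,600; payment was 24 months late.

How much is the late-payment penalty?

Accrued rate: 2% × 24 = 48%, capped at 30% → 30%
Failure-to-pay penalty: 30% of £622,600 = £186,780
Penalty before surcharge: £186,780 + £5,120 = £191,900
Administrative surcharge: 20% of £191,900 = £38,380
Total penalty: £191,900 + £38,380 = £230,280
Minimum £21,290: £230,280 meets the minimum, no increase.

Penalty: £230,280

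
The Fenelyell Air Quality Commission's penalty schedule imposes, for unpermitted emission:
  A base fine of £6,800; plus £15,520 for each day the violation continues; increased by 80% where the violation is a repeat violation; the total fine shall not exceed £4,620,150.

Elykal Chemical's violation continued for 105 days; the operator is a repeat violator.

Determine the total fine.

£2,945,520

Per-day component: 105 × £15,520 = £1,629,600
Base plus per-day: £6,800 + £1,629,600 = £1,636,400
Enhancement: 80% of £1,636,400 = £1,309,120
Enhanced fine: £1,636,400 + £1,309,120 = £2,945,520
Cap at £4,620,150: £2,945,520 is within the cap, no reduction.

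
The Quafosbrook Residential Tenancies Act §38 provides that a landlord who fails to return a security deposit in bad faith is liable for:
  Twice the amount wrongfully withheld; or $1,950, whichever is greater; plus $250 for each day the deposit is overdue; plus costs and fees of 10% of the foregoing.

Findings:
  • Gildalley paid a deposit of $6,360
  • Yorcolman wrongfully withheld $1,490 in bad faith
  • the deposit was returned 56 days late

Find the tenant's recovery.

$18,678

Doubled: 2 × $1,490 = $2,980
Minimum $1,950: $2,980 meets the minimum, no increase.
Late-return penalty: 56 × $250 = $14,000
Damages plus late penalty: $2,980 + $14,000 = $16,980
Costs and fees: 10% of $16,980 = $1,698
Total recovery: $16,980 + $1,698 = $18,678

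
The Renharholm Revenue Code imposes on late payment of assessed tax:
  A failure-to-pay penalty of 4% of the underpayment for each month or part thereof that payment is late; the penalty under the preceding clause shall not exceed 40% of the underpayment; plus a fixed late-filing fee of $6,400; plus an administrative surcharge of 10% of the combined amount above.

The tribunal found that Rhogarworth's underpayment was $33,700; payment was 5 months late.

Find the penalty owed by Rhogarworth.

$14,454

Accrued rate: 4% × 5 = 20%, capped at 40% → 20%
Failure-to-pay penalty: 20% of $33,700 = $6,740
Penalty before surcharge: $6,740 + $6,400 = $13,140
Administrative surcharge: 10% of $13,140 = $1,314
Total penalty: $13,140 + $1,314 = $14,454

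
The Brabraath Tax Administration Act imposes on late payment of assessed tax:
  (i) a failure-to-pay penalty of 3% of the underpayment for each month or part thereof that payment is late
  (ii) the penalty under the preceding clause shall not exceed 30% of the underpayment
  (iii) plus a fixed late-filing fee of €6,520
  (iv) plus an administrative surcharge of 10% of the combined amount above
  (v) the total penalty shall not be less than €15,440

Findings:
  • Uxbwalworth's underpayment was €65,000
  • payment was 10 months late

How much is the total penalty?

Accrued rate: 3% × 10 = 30%, capped at 30% → 30%
Failure-to-pay penalty: 30% of €65,000 = €19,500
Penalty before surcharge: €19,500 + €6,520 = €26,020
Administrative surcharge: 10% of €26,020 = €2,602
Total penalty: €26,020 + €2,602 = €28,622
Minimum €15,440: €28,622 meets the minimum, no increase.

€28,622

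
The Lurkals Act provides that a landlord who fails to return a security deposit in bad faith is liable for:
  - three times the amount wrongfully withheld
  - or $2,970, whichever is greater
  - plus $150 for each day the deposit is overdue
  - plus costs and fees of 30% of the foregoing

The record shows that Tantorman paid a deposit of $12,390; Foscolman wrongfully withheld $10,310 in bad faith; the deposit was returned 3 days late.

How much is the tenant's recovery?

Trebled: 3 × $10,310 = $30,930
Minimum $2,970: $30,930 meets the minimum, no increase.
Late-return penalty: 3 × $150 = $450
Damages plus late penalty: $30,930 + $450 = $31,380
Costs and fees: 30% of $31,380 = $9,414
Total recovery: $31,380 + $9,414 = $40,794

Recovery: $40,794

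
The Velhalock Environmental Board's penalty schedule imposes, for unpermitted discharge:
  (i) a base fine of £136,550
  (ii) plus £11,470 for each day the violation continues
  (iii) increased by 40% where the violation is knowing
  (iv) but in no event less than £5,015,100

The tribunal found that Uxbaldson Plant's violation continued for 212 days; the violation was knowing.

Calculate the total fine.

Per-day component: 212 × £11,470 = £2,431,640
Base plus per-day: £136,550 + £2,431,640 = £2,568,190
Enhancement: 40% of £2,568,190 = £1,027,276
Enhanced fine: £2,568,190 + £1,027,276 = £3,595,466
Minimum £5,015,100: £3,595,466 is below the minimum → £5,015,100

£5,015,100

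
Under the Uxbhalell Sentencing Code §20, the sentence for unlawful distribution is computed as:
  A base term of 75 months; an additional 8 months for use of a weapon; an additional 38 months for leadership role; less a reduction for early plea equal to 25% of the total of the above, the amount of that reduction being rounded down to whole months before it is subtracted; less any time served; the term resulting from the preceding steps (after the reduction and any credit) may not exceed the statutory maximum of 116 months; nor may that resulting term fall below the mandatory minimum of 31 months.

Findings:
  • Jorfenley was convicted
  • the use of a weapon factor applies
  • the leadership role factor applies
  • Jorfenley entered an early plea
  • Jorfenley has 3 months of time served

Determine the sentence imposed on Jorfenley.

88 months

Use of a weapon enhancement: +8 months
Leadership role enhancement: +38 months
Adjusted term: 75 months + 8 months + 38 months = 121 months
Early plea reduction: 25% of 121 months = 30 months (rounded down)
After reduction: 121 − 30 = 91 months
Less time served: 91 months − 3 months = 88 months
Cap at 116 months: 88 months is within the cap, no reduction.
Minimum 31 months: 88 months meets the minimum, no increase.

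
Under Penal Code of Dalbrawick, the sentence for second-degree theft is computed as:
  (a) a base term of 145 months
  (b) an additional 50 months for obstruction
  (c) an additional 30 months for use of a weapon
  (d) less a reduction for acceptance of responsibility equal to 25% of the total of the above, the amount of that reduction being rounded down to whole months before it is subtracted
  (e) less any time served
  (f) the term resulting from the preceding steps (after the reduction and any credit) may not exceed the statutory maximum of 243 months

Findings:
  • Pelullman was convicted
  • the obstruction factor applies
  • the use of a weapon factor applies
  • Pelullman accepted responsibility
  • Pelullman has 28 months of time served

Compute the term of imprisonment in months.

Obstruction enhancement: +50 months
Use of a weapon enhancement: +30 months
Adjusted term: 145 months + 50 months + 30 months = 225 months
Acceptance of responsibility reduction: 25% of 225 months = 56 months (rounded down)
After reduction: 225 − 56 = 169 months
Less time served: 169 months − 28 months = 141 months
Cap at 243 months: 141 months is within the cap, no reduction.

141 months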